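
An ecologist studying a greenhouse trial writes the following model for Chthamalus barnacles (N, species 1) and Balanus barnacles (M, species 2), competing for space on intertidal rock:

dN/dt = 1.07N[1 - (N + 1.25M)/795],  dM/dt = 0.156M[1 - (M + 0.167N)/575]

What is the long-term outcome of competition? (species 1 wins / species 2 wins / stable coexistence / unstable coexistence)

stable coexistence

Compare the nullcline intercepts: K1/α12 = 795/1.25 = 636 > K2 = 575; K2/α21 = 575/0.167 = 3440 > K1 = 795.
Since both inequalities hold, each species can invade when rare, so the interior equilibrium is stable.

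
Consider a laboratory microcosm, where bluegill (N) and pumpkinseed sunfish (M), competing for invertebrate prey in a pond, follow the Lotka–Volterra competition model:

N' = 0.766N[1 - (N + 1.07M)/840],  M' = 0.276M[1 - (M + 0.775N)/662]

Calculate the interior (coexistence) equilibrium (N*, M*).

Setting both brackets to zero gives the nullclines N + 1.07M = 840 and 0.775N + M = 662.
Substituting M = 662 - 0.775N into the first: N(1 - 1.07·0.775) = 840 - 1.07·662.
So N* = 132/0.171 = 771, and then M* = 662 - 0.775·771 = 64.4.

N* ≈ 771, M* ≈ 64.4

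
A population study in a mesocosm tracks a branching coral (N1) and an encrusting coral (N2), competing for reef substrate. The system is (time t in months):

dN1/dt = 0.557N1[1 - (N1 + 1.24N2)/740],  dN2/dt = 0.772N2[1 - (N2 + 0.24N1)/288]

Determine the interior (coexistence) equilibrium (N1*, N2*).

Setting both brackets to zero gives the nullclines N1 + 1.24N2 = 740 and 0.24N1 + N2 = 288.
Substituting N2 = 288 - 0.24N1 into the first: N1(1 - 1.24·0.24) = 740 - 1.24·288.
So N1* = 383/0.702 = 545, and then N2* = 288 - 0.24·545 = 157.

N1* ≈ 545, N2* ≈ 157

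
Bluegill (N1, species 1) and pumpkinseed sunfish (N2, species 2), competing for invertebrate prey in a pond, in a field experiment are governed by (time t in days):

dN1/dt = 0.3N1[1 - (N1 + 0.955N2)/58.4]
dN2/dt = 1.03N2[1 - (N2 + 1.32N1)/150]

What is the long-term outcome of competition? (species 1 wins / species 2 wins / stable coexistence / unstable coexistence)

Compare the nullcline intercepts: K1/α12 = 58.4/0.955 = 61.2 < K2 = 150; K2/α21 = 150/1.32 = 114 > K1 = 58.4.
Since the inequalities point opposite ways, species 2 can invade but species 1 cannot.

species 2 excludes species 1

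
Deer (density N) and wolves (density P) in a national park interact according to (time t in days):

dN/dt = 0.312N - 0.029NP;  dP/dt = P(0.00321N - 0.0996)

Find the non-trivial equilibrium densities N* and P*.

N* ≈ 31, P* ≈ 10.8

Set dP/dt = 0 with P > 0: 0.00321N - 0.0996 = 0, so N* = 0.0996/0.00321 = 31.
Set dN/dt = 0 with N > 0: 0.312 - 0.029P = 0, so P* = 0.312/0.029 = 10.8.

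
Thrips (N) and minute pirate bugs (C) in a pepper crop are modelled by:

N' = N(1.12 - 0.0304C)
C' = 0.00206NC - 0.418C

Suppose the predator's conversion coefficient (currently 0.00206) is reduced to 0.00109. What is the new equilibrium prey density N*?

N* ≈ 383

At the interior fixed point, setting dC/dt = 0 with C > 0 fixes N* = (predator death rate)/(NC coefficient) — independent of the other coefficients.
With the change, N* = 0.418/0.00109 = 383; it rises from 203.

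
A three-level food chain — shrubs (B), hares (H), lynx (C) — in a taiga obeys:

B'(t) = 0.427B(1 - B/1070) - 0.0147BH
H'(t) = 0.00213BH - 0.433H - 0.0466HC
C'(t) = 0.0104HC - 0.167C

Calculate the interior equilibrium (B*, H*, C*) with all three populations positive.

B* ≈ 478, H* ≈ 16.1, C* ≈ 12.6

From dC/dt = 0: 0.0104H* = 0.167, so H* = 16.1.
From dB/dt = 0: 0.427(1 - B*/1070) = 0.0147·16.1, giving B* = 1070·(1 - 0.553) = 478.
From dH/dt = 0: 0.00213·478 - 0.433 = 0.0466C*, so C* = 0.586/0.0466 = 12.6.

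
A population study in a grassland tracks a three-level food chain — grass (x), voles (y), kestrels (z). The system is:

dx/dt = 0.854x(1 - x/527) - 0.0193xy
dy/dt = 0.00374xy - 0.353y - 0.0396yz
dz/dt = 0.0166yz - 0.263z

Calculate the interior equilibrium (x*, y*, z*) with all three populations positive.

x* ≈ 338, y* ≈ 15.8, z* ≈ 23

From dz/dt = 0: 0.0166y* = 0.263, so y* = 15.8.
From dx/dt = 0: 0.854(1 - x*/527) = 0.0193·15.8, giving x* = 527·(1 - 0.358) = 338.
From dy/dt = 0: 0.00374·338 - 0.353 = 0.0396z*, so z* = 0.912/0.0396 = 23.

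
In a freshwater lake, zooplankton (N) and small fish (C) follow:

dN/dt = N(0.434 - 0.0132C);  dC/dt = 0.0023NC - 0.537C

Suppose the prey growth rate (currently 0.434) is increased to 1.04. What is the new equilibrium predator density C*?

C* ≈ 78.8

At the interior fixed point, setting dN/dt = 0 with N > 0 fixes C* = (prey growth rate)/(NC coefficient) — independent of the other coefficients.
With the change, C* = 1.04/0.0132 = 78.8; it rises from 32.9.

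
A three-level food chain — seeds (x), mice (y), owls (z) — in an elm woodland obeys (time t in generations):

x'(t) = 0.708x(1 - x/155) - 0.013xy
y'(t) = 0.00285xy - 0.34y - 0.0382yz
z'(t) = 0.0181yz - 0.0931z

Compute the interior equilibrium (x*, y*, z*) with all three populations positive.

x* ≈ 140, y* ≈ 5.14, z* ≈ 1.57

From dz/dt = 0: 0.0181y* = 0.0931, so y* = 5.14.
From dx/dt = 0: 0.708(1 - x*/155) = 0.013·5.14, giving x* = 155·(1 - 0.0944) = 140.
From dy/dt = 0: 0.00285·140 - 0.34 = 0.0382z*, so z* = 0.06/0.0382 = 1.57.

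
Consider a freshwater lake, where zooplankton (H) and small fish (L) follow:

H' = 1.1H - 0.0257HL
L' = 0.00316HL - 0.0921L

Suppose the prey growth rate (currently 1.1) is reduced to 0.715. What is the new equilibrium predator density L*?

L* ≈ 27.8

At the interior fixed point, setting dH/dt = 0 with H > 0 fixes L* = (prey growth rate)/(HL coefficient) — independent of the other coefficients.
With the change, L* = 0.715/0.0257 = 27.8; it falls from 42.8.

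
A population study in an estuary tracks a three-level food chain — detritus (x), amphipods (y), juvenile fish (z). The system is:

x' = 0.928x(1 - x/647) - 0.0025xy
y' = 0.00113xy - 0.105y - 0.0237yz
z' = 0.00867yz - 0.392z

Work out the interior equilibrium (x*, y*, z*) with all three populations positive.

From dz/dt = 0: 0.00867y* = 0.392, so y* = 45.2.
From dx/dt = 0: 0.928(1 - x*/647) = 0.0025·45.2, giving x* = 647·(1 - 0.122) = 568.
From dy/dt = 0: 0.00113·568 - 0.105 = 0.0237z*, so z* = 0.537/0.0237 = 22.7.

x* ≈ 568, y* ≈ 45.2, z* ≈ 22.7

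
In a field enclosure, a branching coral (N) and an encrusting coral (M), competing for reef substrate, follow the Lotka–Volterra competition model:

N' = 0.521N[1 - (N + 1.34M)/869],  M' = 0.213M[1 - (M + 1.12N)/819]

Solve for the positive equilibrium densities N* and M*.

Setting both brackets to zero gives the nullclines N + 1.34M = 869 and 1.12N + M = 819.
Substituting M = 819 - 1.12N into the first: N(1 - 1.34·1.12) = 869 - 1.34·819.
So N* = -228/-0.501 = 456, and then M* = 819 - 1.12·456 = 308.

N* ≈ 456, M* ≈ 308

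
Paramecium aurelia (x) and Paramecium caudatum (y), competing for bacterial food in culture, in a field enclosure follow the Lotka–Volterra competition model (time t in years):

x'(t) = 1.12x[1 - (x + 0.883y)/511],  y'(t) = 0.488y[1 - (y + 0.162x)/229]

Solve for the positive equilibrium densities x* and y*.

Setting both brackets to zero gives the nullclines x + 0.883y = 511 and 0.162x + y = 229.
Substituting y = 229 - 0.162x into the first: x(1 - 0.883·0.162) = 511 - 0.883·229.
So x* = 309/0.857 = 360, and then y* = 229 - 0.162·360 = 171.

x* ≈ 360, y* ≈ 171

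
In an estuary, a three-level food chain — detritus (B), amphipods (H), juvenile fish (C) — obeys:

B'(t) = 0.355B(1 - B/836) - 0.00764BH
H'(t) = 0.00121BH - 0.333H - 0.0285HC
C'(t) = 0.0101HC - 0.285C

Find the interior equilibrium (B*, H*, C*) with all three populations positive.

From dC/dt = 0: 0.0101H* = 0.285, so H* = 28.2.
From dB/dt = 0: 0.355(1 - B*/836) = 0.00764·28.2, giving B* = 836·(1 - 0.607) = 328.
From dH/dt = 0: 0.00121·328 - 0.333 = 0.0285C*, so C* = 0.0643/0.0285 = 2.25.

B* ≈ 328, H* ≈ 28.2, C* ≈ 2.25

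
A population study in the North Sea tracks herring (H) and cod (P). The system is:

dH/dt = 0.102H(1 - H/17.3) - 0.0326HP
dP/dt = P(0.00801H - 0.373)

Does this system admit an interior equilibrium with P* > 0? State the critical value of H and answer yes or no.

The predator equation gives dP/dt > 0 only when H > 0.373/0.00801 = 46.6.
Without the predator, H → K = 17.3. Since 17.3 < 46.6, the predator cannot invade.

Threshold H = 46.6; K < 46.6, so no, the predator goes extinct.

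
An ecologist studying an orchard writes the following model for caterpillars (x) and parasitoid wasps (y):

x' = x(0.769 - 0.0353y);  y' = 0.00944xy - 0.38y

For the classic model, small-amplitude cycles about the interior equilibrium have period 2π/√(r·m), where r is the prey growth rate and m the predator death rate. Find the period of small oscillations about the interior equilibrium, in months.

Here r = 0.769 and m = 0.38, so r·m = 0.292.
ω = √0.292 = 0.541 per month, hence T = 2π/ω ≈ 11.6 months.

T ≈ 11.6 months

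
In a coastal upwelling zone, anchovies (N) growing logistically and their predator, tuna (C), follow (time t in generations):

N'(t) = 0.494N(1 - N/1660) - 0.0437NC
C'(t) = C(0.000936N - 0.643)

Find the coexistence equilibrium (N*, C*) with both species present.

N* ≈ 687, C* ≈ 6.63

From dC/dt = 0 with C > 0: 0.000936N* = 0.643, so N* = 687.
Substitute into dN/dt = 0: 0.494(1 - 687/1660) = 0.0437C*.
The bracket is 0.586, giving C* = 0.29/0.0437 = 6.63.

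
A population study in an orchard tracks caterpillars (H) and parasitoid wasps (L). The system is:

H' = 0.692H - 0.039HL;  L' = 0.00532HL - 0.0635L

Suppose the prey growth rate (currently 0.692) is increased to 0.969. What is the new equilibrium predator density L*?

L* ≈ 24.8

At the interior fixed point, setting dH/dt = 0 with H > 0 fixes L* = (prey growth rate)/(HL coefficient) — independent of the other coefficients.
With the change, L* = 0.969/0.039 = 24.8; it rises from 17.7.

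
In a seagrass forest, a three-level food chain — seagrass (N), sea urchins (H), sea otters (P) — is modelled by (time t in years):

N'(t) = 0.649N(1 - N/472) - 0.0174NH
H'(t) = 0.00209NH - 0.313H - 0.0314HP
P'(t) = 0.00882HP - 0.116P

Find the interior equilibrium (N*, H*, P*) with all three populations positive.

N* ≈ 306, H* ≈ 13.2, P* ≈ 10.4

From dP/dt = 0: 0.00882H* = 0.116, so H* = 13.2.
From dN/dt = 0: 0.649(1 - N*/472) = 0.0174·13.2, giving N* = 472·(1 - 0.353) = 306.
From dH/dt = 0: 0.00209·306 - 0.313 = 0.0314P*, so P* = 0.326/0.0314 = 10.4.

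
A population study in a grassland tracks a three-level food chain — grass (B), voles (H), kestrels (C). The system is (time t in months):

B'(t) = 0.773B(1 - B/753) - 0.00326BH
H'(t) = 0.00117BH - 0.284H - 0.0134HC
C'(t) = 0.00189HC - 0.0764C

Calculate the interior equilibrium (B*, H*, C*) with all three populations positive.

B* ≈ 625, H* ≈ 40.4, C* ≈ 33.3

From dC/dt = 0: 0.00189H* = 0.0764, so H* = 40.4.
From dB/dt = 0: 0.773(1 - B*/753) = 0.00326·40.4, giving B* = 753·(1 - 0.17) = 625.
From dH/dt = 0: 0.00117·625 - 0.284 = 0.0134C*, so C* = 0.447/0.0134 = 33.3.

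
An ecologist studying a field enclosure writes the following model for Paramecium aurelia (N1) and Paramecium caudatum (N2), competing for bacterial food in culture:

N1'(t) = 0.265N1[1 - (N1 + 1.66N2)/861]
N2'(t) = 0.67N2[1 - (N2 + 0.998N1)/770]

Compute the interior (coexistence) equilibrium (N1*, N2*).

N1* ≈ 635, N2* ≈ 136

Setting both brackets to zero gives the nullclines N1 + 1.66N2 = 861 and 0.998N1 + N2 = 770.
Substituting N2 = 770 - 0.998N1 into the first: N1(1 - 1.66·0.998) = 861 - 1.66·770.
So N1* = -417/-0.657 = 635, and then N2* = 770 - 0.998·635 = 136.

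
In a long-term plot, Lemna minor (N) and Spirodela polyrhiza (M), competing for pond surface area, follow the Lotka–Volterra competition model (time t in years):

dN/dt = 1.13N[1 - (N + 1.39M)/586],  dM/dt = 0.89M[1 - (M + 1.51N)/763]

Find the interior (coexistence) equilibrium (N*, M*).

N* ≈ 432, M* ≈ 111

Setting both brackets to zero gives the nullclines N + 1.39M = 586 and 1.51N + M = 763.
Substituting M = 763 - 1.51N into the first: N(1 - 1.39·1.51) = 586 - 1.39·763.
So N* = -475/-1.1 = 432, and then M* = 763 - 1.51·432 = 111.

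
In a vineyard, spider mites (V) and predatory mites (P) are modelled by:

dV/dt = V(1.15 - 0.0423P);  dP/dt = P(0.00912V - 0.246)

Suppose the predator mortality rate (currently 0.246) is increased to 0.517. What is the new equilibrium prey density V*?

V* ≈ 56.7

At the interior fixed point, setting dP/dt = 0 with P > 0 fixes V* = (predator death rate)/(VP coefficient) — independent of the other coefficients.
With the change, V* = 0.517/0.00912 = 56.7; it rises from 27.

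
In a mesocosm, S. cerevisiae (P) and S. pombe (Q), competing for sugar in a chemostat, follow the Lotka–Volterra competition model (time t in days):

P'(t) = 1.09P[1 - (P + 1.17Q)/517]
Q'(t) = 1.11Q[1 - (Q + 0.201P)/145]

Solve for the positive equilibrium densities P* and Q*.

Setting both brackets to zero gives the nullclines P + 1.17Q = 517 and 0.201P + Q = 145.
Substituting Q = 145 - 0.201P into the first: P(1 - 1.17·0.201) = 517 - 1.17·145.
So P* = 347/0.765 = 454, and then Q* = 145 - 0.201·454 = 53.7.

P* ≈ 454, Q* ≈ 53.7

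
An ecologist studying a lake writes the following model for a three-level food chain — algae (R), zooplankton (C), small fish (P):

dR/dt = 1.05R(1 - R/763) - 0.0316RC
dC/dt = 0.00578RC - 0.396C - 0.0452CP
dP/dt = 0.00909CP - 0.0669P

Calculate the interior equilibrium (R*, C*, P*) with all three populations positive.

R* ≈ 594, C* ≈ 7.36, P* ≈ 67.2

From dP/dt = 0: 0.00909C* = 0.0669, so C* = 7.36.
From dR/dt = 0: 1.05(1 - R*/763) = 0.0316·7.36, giving R* = 763·(1 - 0.221) = 594.
From dC/dt = 0: 0.00578·594 - 0.396 = 0.0452P*, so P* = 3.04/0.0452 = 67.2.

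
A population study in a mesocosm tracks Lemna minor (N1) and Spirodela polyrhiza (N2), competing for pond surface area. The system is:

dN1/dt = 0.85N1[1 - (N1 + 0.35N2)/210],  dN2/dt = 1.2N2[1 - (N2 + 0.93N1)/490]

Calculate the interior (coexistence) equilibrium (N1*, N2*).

Setting both brackets to zero gives the nullclines N1 + 0.35N2 = 210 and 0.93N1 + N2 = 490.
Substituting N2 = 490 - 0.93N1 into the first: N1(1 - 0.35·0.93) = 210 - 0.35·490.
So N1* = 38.5/0.674 = 57.1, and then N2* = 490 - 0.93·57.1 = 437.

N1* ≈ 57.1, N2* ≈ 437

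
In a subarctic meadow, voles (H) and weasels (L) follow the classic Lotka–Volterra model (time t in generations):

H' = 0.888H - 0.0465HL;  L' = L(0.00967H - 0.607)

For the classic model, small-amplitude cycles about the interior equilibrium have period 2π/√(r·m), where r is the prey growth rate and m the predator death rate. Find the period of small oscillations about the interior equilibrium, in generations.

T ≈ 8.56 generations

Here r = 0.888 and m = 0.607, so r·m = 0.539.
ω = √0.539 = 0.734 per generation, hence T = 2π/ω ≈ 8.56 generations.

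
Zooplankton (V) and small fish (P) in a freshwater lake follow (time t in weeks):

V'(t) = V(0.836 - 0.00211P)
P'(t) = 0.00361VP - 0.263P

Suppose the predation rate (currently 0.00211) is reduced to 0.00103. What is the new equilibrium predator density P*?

At the interior fixed point, setting dV/dt = 0 with V > 0 fixes P* = (prey growth rate)/(VP coefficient) — independent of the other coefficients.
With the change, P* = 0.836/0.00103 = 812; it rises from 396.

P* ≈ 812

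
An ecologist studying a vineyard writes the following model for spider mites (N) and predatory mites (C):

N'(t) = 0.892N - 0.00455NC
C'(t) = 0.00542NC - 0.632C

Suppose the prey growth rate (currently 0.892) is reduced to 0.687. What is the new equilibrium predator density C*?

C* ≈ 151

At the interior fixed point, setting dN/dt = 0 with N > 0 fixes C* = (prey growth rate)/(NC coefficient) — independent of the other coefficients.
With the change, C* = 0.687/0.00455 = 151; it falls from 196.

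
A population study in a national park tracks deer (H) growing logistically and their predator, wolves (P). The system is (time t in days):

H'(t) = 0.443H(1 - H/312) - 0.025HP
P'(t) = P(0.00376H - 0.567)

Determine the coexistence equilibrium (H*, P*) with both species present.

From dP/dt = 0 with P > 0: 0.00376H* = 0.567, so H* = 151.
Substitute into dH/dt = 0: 0.443(1 - 151/312) = 0.025P*.
The bracket is 0.517, giving P* = 0.229/0.025 = 9.16.

H* ≈ 151, P* ≈ 9.16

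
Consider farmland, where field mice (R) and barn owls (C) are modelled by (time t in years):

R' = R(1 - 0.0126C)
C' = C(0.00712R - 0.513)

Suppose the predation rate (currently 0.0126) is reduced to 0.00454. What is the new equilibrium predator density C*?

C* ≈ 220

At the interior fixed point, setting dR/dt = 0 with R > 0 fixes C* = (prey growth rate)/(RC coefficient) — independent of the other coefficients.
With the change, C* = 1/0.00454 = 220; it rises from 79.4.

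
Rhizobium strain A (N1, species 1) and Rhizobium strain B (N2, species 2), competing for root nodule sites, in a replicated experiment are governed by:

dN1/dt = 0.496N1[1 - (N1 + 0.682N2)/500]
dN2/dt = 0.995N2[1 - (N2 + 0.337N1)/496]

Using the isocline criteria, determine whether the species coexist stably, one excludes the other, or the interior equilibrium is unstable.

stable coexistence

Compare the nullcline intercepts: K1/α12 = 500/0.682 = 733 > K2 = 496; K2/α21 = 496/0.337 = 1470 > K1 = 500.
Since both inequalities hold, each species can invade when rare, so the interior equilibrium is stable.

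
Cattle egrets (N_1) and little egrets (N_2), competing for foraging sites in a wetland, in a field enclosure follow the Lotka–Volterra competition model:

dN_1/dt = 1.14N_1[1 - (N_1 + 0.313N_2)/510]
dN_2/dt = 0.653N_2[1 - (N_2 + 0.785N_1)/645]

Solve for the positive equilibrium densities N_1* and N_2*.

Setting both brackets to zero gives the nullclines N_1 + 0.313N_2 = 510 and 0.785N_1 + N_2 = 645.
Substituting N_2 = 645 - 0.785N_1 into the first: N_1(1 - 0.313·0.785) = 510 - 0.313·645.
So N_1* = 308/0.754 = 408, and then N_2* = 645 - 0.785·408 = 324.

N_1* ≈ 408, N_2* ≈ 324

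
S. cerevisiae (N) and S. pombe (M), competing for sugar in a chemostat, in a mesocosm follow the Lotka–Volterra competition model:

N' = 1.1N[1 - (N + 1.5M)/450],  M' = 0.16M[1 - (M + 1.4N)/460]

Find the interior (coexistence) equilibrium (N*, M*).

N* ≈ 218, M* ≈ 155

Setting both brackets to zero gives the nullclines N + 1.5M = 450 and 1.4N + M = 460.
Substituting M = 460 - 1.4N into the first: N(1 - 1.5·1.4) = 450 - 1.5·460.
So N* = -240/-1.1 = 218, and then M* = 460 - 1.4·218 = 155.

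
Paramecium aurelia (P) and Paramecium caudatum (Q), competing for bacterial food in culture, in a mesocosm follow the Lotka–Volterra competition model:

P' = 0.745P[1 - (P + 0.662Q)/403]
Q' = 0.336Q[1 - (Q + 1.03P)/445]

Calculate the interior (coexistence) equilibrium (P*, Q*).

Setting both brackets to zero gives the nullclines P + 0.662Q = 403 and 1.03P + Q = 445.
Substituting Q = 445 - 1.03P into the first: P(1 - 0.662·1.03) = 403 - 0.662·445.
So P* = 108/0.318 = 341, and then Q* = 445 - 1.03·341 = 94.

P* ≈ 341, Q* ≈ 94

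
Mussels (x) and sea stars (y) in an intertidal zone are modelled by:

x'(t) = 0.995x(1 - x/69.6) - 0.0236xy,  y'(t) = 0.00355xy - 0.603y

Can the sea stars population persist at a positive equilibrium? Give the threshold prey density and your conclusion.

Threshold x = 170; K < 170, so no, the predator goes extinct.

The predator equation gives dy/dt > 0 only when x > 0.603/0.00355 = 170.
Without the predator, x → K = 69.6. Since 69.6 < 170, the predator cannot invade.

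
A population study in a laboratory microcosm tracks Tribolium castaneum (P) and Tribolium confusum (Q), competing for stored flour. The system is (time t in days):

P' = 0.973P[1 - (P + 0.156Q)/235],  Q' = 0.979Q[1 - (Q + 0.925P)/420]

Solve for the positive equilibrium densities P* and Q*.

P* ≈ 198, Q* ≈ 237

Setting both brackets to zero gives the nullclines P + 0.156Q = 235 and 0.925P + Q = 420.
Substituting Q = 420 - 0.925P into the first: P(1 - 0.156·0.925) = 235 - 0.156·420.
So P* = 169/0.856 = 198, and then Q* = 420 - 0.925·198 = 237.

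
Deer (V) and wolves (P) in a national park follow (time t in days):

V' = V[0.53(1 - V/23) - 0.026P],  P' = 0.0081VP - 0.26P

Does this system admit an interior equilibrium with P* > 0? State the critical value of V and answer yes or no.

The predator equation gives dP/dt > 0 only when V > 0.26/0.0081 = 32.1.
Without the predator, V → K = 23. Since 23 < 32.1, the predator cannot invade.

Threshold V = 32.1; K < 32.1, so no, the predator goes extinct.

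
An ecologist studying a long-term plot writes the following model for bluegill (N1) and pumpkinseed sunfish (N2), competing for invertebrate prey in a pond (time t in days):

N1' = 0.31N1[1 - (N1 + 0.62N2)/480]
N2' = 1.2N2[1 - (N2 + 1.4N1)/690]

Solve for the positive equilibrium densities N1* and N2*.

Setting both brackets to zero gives the nullclines N1 + 0.62N2 = 480 and 1.4N1 + N2 = 690.
Substituting N2 = 690 - 1.4N1 into the first: N1(1 - 0.62·1.4) = 480 - 0.62·690.
So N1* = 52.2/0.132 = 395, and then N2* = 690 - 1.4·395 = 136.

N1* ≈ 395, N2* ≈ 136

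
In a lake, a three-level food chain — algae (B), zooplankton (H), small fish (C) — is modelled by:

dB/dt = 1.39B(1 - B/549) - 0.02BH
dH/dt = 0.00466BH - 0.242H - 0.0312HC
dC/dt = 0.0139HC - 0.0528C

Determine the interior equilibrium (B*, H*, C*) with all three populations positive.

B* ≈ 519, H* ≈ 3.8, C* ≈ 69.8

From dC/dt = 0: 0.0139H* = 0.0528, so H* = 3.8.
From dB/dt = 0: 1.39(1 - B*/549) = 0.02·3.8, giving B* = 549·(1 - 0.0547) = 519.
From dH/dt = 0: 0.00466·519 - 0.242 = 0.0312C*, so C* = 2.18/0.0312 = 69.8.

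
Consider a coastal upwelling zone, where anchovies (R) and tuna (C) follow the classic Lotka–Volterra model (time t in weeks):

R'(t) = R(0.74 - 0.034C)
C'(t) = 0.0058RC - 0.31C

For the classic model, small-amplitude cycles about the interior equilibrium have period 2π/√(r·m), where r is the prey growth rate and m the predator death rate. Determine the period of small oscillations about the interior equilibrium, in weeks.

T ≈ 13.1 weeks

Here r = 0.74 and m = 0.31, so r·m = 0.229.
ω = √0.229 = 0.479 per week, hence T = 2π/ω ≈ 13.1 weeks.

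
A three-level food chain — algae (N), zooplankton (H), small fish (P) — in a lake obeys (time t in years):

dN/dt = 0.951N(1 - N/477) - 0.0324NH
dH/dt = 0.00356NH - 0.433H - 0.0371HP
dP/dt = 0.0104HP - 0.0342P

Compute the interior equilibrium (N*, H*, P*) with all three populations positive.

N* ≈ 424, H* ≈ 3.29, P* ≈ 29

From dP/dt = 0: 0.0104H* = 0.0342, so H* = 3.29.
From dN/dt = 0: 0.951(1 - N*/477) = 0.0324·3.29, giving N* = 477·(1 - 0.112) = 424.
From dH/dt = 0: 0.00356·424 - 0.433 = 0.0371P*, so P* = 1.07/0.0371 = 29.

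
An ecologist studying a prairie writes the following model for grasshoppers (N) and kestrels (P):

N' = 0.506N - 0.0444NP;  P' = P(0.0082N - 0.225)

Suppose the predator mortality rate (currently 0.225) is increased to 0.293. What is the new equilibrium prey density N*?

N* ≈ 35.7

At the interior fixed point, setting dP/dt = 0 with P > 0 fixes N* = (predator death rate)/(NP coefficient) — independent of the other coefficients.
With the change, N* = 0.293/0.0082 = 35.7; it rises from 27.4.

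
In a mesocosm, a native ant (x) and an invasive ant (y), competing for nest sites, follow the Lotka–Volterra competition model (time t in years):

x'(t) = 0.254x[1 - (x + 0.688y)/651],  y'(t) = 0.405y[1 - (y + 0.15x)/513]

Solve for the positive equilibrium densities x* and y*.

Setting both brackets to zero gives the nullclines x + 0.688y = 651 and 0.15x + y = 513.
Substituting y = 513 - 0.15x into the first: x(1 - 0.688·0.15) = 651 - 0.688·513.
So x* = 298/0.897 = 332, and then y* = 513 - 0.15·332 = 463.

x* ≈ 332, y* ≈ 463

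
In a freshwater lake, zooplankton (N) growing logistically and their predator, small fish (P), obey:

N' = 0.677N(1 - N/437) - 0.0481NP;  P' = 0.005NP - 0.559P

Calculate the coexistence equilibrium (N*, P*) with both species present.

From dP/dt = 0 with P > 0: 0.005N* = 0.559, so N* = 112.
Substitute into dN/dt = 0: 0.677(1 - 112/437) = 0.0481P*.
The bracket is 0.744, giving P* = 0.504/0.0481 = 10.5.

N* ≈ 112, P* ≈ 10.5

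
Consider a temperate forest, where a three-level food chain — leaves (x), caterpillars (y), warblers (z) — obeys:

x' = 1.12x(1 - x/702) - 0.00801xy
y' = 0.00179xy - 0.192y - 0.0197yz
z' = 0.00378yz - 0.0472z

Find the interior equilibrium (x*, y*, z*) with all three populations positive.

From dz/dt = 0: 0.00378y* = 0.0472, so y* = 12.5.
From dx/dt = 0: 1.12(1 - x*/702) = 0.00801·12.5, giving x* = 702·(1 - 0.0893) = 639.
From dy/dt = 0: 0.00179·639 - 0.192 = 0.0197z*, so z* = 0.952/0.0197 = 48.3.

x* ≈ 639, y* ≈ 12.5, z* ≈ 48.3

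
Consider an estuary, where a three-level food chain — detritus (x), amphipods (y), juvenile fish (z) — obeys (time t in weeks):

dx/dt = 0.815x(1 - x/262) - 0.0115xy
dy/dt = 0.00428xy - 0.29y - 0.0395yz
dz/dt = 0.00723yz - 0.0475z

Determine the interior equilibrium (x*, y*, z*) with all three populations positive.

x* ≈ 238, y* ≈ 6.57, z* ≈ 18.4

From dz/dt = 0: 0.00723y* = 0.0475, so y* = 6.57.
From dx/dt = 0: 0.815(1 - x*/262) = 0.0115·6.57, giving x* = 262·(1 - 0.0927) = 238.
From dy/dt = 0: 0.00428·238 - 0.29 = 0.0395z*, so z* = 0.727/0.0395 = 18.4.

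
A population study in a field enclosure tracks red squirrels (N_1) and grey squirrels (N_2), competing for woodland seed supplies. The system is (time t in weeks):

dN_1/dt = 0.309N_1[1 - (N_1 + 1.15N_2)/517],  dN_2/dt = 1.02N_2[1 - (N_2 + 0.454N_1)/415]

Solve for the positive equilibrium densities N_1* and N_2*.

Setting both brackets to zero gives the nullclines N_1 + 1.15N_2 = 517 and 0.454N_1 + N_2 = 415.
Substituting N_2 = 415 - 0.454N_1 into the first: N_1(1 - 1.15·0.454) = 517 - 1.15·415.
So N_1* = 39.8/0.478 = 83.2, and then N_2* = 415 - 0.454·83.2 = 377.

N_1* ≈ 83.2, N_2* ≈ 377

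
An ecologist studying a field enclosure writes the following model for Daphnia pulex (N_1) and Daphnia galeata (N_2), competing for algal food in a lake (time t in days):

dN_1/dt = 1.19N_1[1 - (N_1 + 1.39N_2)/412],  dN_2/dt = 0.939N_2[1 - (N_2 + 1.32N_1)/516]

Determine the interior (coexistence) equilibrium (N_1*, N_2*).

Setting both brackets to zero gives the nullclines N_1 + 1.39N_2 = 412 and 1.32N_1 + N_2 = 516.
Substituting N_2 = 516 - 1.32N_1 into the first: N_1(1 - 1.39·1.32) = 412 - 1.39·516.
So N_1* = -305/-0.835 = 366, and then N_2* = 516 - 1.32·366 = 33.3.

N_1* ≈ 366, N_2* ≈ 33.3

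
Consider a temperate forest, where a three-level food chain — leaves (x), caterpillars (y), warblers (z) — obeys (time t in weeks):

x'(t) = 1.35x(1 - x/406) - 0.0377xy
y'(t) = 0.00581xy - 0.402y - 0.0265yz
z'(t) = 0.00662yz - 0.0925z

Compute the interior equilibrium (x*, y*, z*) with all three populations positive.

x* ≈ 248, y* ≈ 14, z* ≈ 39.1

From dz/dt = 0: 0.00662y* = 0.0925, so y* = 14.
From dx/dt = 0: 1.35(1 - x*/406) = 0.0377·14, giving x* = 406·(1 - 0.39) = 248.
From dy/dt = 0: 0.00581·248 - 0.402 = 0.0265z*, so z* = 1.04/0.0265 = 39.1.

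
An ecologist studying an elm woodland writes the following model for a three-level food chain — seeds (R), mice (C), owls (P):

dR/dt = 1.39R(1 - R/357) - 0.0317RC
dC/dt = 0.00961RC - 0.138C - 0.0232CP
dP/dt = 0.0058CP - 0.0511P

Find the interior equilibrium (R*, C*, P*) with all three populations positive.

From dP/dt = 0: 0.0058C* = 0.0511, so C* = 8.81.
From dR/dt = 0: 1.39(1 - R*/357) = 0.0317·8.81, giving R* = 357·(1 - 0.201) = 285.
From dC/dt = 0: 0.00961·285 - 0.138 = 0.0232P*, so P* = 2.6/0.0232 = 112.

R* ≈ 285, C* ≈ 8.81, P* ≈ 112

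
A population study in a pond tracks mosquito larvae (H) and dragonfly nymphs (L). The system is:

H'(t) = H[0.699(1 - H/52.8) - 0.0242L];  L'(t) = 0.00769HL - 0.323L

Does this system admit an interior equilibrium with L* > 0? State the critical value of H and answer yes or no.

Threshold H = 42; K > 42, so yes, the predator persists.

The predator equation gives dL/dt > 0 only when H > 0.323/0.00769 = 42.
Without the predator, H → K = 52.8. Since 52.8 > 42, the predator can invade and persist.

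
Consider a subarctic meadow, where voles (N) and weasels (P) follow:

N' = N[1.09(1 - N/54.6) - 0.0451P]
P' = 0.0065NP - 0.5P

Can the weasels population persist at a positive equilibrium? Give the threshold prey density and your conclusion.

The predator equation gives dP/dt > 0 only when N > 0.5/0.0065 = 76.9.
Without the predator, N → K = 54.6. Since 54.6 < 76.9, the predator cannot invade.

Threshold N = 76.9; K < 76.9, so no, the predator goes extinct.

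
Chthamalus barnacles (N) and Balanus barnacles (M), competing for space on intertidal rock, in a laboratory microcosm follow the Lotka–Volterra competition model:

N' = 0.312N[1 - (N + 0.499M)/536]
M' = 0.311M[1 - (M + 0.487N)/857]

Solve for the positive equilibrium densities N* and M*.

N* ≈ 143, M* ≈ 787

Setting both brackets to zero gives the nullclines N + 0.499M = 536 and 0.487N + M = 857.
Substituting M = 857 - 0.487N into the first: N(1 - 0.499·0.487) = 536 - 0.499·857.
So N* = 108/0.757 = 143, and then M* = 857 - 0.487·143 = 787.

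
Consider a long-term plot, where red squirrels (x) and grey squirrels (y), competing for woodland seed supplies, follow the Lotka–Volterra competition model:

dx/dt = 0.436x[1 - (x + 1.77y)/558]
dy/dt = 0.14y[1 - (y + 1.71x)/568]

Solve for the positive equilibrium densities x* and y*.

Setting both brackets to zero gives the nullclines x + 1.77y = 558 and 1.71x + y = 568.
Substituting y = 568 - 1.71x into the first: x(1 - 1.77·1.71) = 558 - 1.77·568.
So x* = -447/-2.03 = 221, and then y* = 568 - 1.71·221 = 191.

x* ≈ 221, y* ≈ 191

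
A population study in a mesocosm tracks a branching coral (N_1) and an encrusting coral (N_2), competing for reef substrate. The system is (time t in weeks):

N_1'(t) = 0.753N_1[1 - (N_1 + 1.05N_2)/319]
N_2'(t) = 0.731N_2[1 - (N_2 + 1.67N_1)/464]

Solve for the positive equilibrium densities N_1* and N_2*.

Setting both brackets to zero gives the nullclines N_1 + 1.05N_2 = 319 and 1.67N_1 + N_2 = 464.
Substituting N_2 = 464 - 1.67N_1 into the first: N_1(1 - 1.05·1.67) = 319 - 1.05·464.
So N_1* = -168/-0.754 = 223, and then N_2* = 464 - 1.67·223 = 91.2.

N_1* ≈ 223, N_2* ≈ 91.2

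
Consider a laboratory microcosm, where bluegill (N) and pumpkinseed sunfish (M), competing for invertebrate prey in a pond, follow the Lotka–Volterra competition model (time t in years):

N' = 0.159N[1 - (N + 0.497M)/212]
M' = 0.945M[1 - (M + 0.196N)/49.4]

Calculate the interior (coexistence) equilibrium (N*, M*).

N* ≈ 208, M* ≈ 8.69

Setting both brackets to zero gives the nullclines N + 0.497M = 212 and 0.196N + M = 49.4.
Substituting M = 49.4 - 0.196N into the first: N(1 - 0.497·0.196) = 212 - 0.497·49.4.
So N* = 187/0.903 = 208, and then M* = 49.4 - 0.196·208 = 8.69.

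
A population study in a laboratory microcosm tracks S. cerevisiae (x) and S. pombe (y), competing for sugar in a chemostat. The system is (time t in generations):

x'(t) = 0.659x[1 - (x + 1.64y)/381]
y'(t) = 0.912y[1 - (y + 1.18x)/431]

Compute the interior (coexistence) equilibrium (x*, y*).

x* ≈ 348, y* ≈ 19.9

Setting both brackets to zero gives the nullclines x + 1.64y = 381 and 1.18x + y = 431.
Substituting y = 431 - 1.18x into the first: x(1 - 1.64·1.18) = 381 - 1.64·431.
So x* = -326/-0.935 = 348, and then y* = 431 - 1.18·348 = 19.9.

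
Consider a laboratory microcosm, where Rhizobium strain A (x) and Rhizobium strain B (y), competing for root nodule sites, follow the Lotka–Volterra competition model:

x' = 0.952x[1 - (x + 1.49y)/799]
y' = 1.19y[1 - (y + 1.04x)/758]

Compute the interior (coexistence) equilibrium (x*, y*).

Setting both brackets to zero gives the nullclines x + 1.49y = 799 and 1.04x + y = 758.
Substituting y = 758 - 1.04x into the first: x(1 - 1.49·1.04) = 799 - 1.49·758.
So x* = -330/-0.55 = 601, and then y* = 758 - 1.04·601 = 133.

x* ≈ 601, y* ≈ 133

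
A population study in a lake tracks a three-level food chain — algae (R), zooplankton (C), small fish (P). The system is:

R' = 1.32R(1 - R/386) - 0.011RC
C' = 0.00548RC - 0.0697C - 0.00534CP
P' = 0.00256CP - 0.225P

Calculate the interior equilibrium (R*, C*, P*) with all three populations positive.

From dP/dt = 0: 0.00256C* = 0.225, so C* = 87.9.
From dR/dt = 0: 1.32(1 - R*/386) = 0.011·87.9, giving R* = 386·(1 - 0.732) = 103.
From dC/dt = 0: 0.00548·103 - 0.0697 = 0.00534P*, so P* = 0.496/0.00534 = 92.9.

R* ≈ 103, C* ≈ 87.9, P* ≈ 92.9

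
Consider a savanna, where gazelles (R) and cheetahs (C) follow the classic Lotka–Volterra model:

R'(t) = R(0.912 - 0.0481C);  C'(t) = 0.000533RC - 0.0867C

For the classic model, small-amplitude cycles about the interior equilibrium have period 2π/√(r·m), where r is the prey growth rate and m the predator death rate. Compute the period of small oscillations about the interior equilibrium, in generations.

T ≈ 22.3 generations

Here r = 0.912 and m = 0.0867, so r·m = 0.0791.
ω = √0.0791 = 0.281 per generation, hence T = 2π/ω ≈ 22.3 generations.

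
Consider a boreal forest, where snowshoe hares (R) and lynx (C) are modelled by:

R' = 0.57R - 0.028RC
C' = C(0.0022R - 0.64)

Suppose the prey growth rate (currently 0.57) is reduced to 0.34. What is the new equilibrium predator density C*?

At the interior fixed point, setting dR/dt = 0 with R > 0 fixes C* = (prey growth rate)/(RC coefficient) — independent of the other coefficients.
With the change, C* = 0.34/0.028 = 12.1; it falls from 20.4.

C* ≈ 12.1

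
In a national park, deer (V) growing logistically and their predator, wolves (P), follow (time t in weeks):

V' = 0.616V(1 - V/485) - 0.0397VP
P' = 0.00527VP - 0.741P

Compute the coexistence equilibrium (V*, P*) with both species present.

From dP/dt = 0 with P > 0: 0.00527V* = 0.741, so V* = 141.
Substitute into dV/dt = 0: 0.616(1 - 141/485) = 0.0397P*.
The bracket is 0.71, giving P* = 0.437/0.0397 = 11.

V* ≈ 141, P* ≈ 11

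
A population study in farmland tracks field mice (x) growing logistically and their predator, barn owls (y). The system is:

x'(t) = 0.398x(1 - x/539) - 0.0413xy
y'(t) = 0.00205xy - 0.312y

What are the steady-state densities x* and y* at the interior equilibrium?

From dy/dt = 0 with y > 0: 0.00205x* = 0.312, so x* = 152.
Substitute into dx/dt = 0: 0.398(1 - 152/539) = 0.0413y*.
The bracket is 0.718, giving y* = 0.286/0.0413 = 6.92.

x* ≈ 152, y* ≈ 6.92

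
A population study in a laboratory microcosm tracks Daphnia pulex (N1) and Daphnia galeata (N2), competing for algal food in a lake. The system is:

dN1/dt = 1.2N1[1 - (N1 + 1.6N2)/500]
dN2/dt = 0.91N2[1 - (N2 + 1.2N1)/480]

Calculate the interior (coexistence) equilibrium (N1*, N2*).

Setting both brackets to zero gives the nullclines N1 + 1.6N2 = 500 and 1.2N1 + N2 = 480.
Substituting N2 = 480 - 1.2N1 into the first: N1(1 - 1.6·1.2) = 500 - 1.6·480.
So N1* = -268/-0.92 = 291, and then N2* = 480 - 1.2·291 = 130.

N1* ≈ 291, N2* ≈ 130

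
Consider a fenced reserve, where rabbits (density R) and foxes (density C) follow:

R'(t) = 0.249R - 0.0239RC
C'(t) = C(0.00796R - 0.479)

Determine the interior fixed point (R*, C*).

Set dC/dt = 0 with C > 0: 0.00796R - 0.479 = 0, so R* = 0.479/0.00796 = 60.2.
Set dR/dt = 0 with R > 0: 0.249 - 0.0239C = 0, so C* = 0.249/0.0239 = 10.4.

R* ≈ 60.2, C* ≈ 10.4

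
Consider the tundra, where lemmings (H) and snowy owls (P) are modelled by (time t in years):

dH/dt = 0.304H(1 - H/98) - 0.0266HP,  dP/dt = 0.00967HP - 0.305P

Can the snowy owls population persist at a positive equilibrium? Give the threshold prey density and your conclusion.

The predator equation gives dP/dt > 0 only when H > 0.305/0.00967 = 31.5.
Without the predator, H → K = 98. Since 98 > 31.5, the predator can invade and persist.

Threshold H = 31.5; K > 31.5, so yes, the predator persists.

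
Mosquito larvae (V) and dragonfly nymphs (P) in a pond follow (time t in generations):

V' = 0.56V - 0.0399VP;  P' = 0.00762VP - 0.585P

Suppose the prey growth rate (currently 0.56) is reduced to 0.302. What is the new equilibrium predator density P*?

At the interior fixed point, setting dV/dt = 0 with V > 0 fixes P* = (prey growth rate)/(VP coefficient) — independent of the other coefficients.
With the change, P* = 0.302/0.0399 = 7.57; it falls from 14.

P* ≈ 7.57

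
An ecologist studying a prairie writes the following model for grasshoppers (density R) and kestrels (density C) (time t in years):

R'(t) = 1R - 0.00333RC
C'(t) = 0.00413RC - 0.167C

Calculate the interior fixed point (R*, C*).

Set dC/dt = 0 with C > 0: 0.00413R - 0.167 = 0, so R* = 0.167/0.00413 = 40.4.
Set dR/dt = 0 with R > 0: 1 - 0.00333C = 0, so C* = 1/0.00333 = 300.

R* ≈ 40.4, C* ≈ 300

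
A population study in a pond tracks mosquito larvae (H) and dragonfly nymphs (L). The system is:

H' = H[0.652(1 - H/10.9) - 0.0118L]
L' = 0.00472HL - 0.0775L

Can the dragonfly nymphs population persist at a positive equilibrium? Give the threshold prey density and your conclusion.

The predator equation gives dL/dt > 0 only when H > 0.0775/0.00472 = 16.4.
Without the predator, H → K = 10.9. Since 10.9 < 16.4, the predator cannot invade.

Threshold H = 16.4; K < 16.4, so no, the predator goes extinct.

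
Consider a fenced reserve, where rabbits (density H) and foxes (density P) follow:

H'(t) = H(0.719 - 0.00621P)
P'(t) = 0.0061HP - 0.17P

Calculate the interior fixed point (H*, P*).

H* ≈ 27.9, P* ≈ 116

Set dP/dt = 0 with P > 0: 0.0061H - 0.17 = 0, so H* = 0.17/0.0061 = 27.9.
Set dH/dt = 0 with H > 0: 0.719 - 0.00621P = 0, so P* = 0.719/0.00621 = 116.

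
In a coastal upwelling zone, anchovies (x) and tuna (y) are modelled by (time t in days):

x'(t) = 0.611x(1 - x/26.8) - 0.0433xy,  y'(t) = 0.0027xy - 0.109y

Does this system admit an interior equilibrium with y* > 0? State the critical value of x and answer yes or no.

Threshold x = 40.4; K < 40.4, so no, the predator goes extinct.

The predator equation gives dy/dt > 0 only when x > 0.109/0.0027 = 40.4.
Without the predator, x → K = 26.8. Since 26.8 < 40.4, the predator cannot invade.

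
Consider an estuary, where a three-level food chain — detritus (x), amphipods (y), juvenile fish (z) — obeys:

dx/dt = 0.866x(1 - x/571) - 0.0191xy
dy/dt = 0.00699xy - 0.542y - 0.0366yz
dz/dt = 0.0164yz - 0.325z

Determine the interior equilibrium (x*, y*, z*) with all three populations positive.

x* ≈ 321, y* ≈ 19.8, z* ≈ 46.6

From dz/dt = 0: 0.0164y* = 0.325, so y* = 19.8.
From dx/dt = 0: 0.866(1 - x*/571) = 0.0191·19.8, giving x* = 571·(1 - 0.437) = 321.
From dy/dt = 0: 0.00699·321 - 0.542 = 0.0366z*, so z* = 1.7/0.0366 = 46.6.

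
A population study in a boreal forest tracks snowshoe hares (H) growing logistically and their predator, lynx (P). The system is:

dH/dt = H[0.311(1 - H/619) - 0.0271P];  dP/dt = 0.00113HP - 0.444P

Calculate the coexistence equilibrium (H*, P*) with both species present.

From dP/dt = 0 with P > 0: 0.00113H* = 0.444, so H* = 393.
Substitute into dH/dt = 0: 0.311(1 - 393/619) = 0.0271P*.
The bracket is 0.365, giving P* = 0.114/0.0271 = 4.19.

H* ≈ 393, P* ≈ 4.19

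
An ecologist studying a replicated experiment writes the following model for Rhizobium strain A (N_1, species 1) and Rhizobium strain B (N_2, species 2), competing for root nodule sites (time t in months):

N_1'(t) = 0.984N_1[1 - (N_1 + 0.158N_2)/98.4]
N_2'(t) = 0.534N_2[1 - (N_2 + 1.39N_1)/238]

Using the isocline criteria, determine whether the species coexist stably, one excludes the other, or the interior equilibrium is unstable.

stable coexistence

Compare the nullcline intercepts: K1/α12 = 98.4/0.158 = 623 > K2 = 238; K2/α21 = 238/1.39 = 171 > K1 = 98.4.
Since both inequalities hold, each species can invade when rare, so the interior equilibrium is stable.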